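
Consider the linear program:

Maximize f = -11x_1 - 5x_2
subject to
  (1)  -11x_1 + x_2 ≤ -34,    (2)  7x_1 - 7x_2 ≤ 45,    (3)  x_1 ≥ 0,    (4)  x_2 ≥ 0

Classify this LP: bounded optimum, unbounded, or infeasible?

Feasible corners and f = -11x_1 - 5x_2:
  (34/11, 0) → f = -34
  (45/7, 0) → f = -495/7
The feasible region has finitely many vertices and no improving ray; the maximum is -34 at (34/11, 0).

bounded optimum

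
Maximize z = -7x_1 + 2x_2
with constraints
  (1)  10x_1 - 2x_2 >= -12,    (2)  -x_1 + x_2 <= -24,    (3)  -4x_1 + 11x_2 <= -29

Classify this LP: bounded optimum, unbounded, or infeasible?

Feasible corners and z = -7x_1 + 2x_2:
  (-15/2, -63/2) → z = -21/2
  (235/7, 67/7) → z = -1511/7
The feasible region has finitely many vertices and no improving ray; the maximum is -21/2 at (-15/2, -63/2).

bounded optimum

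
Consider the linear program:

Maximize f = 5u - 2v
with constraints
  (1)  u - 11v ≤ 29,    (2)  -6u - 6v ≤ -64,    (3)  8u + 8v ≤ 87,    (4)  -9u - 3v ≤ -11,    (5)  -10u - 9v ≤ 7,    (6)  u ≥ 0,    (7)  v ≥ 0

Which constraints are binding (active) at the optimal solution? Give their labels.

Corner points and f = 5u - 2v:
  (0, 32/3) → f = -64/3
  (32/3, 0) → f = 160/3
  (0, 87/8) → f = -87/4
  (87/8, 0) → f = 435/8

The maximum is at (87/8, 0). Substituting into each constraint, equality holds for (3) and (7); the remaining constraints have slack.

(3) and (7)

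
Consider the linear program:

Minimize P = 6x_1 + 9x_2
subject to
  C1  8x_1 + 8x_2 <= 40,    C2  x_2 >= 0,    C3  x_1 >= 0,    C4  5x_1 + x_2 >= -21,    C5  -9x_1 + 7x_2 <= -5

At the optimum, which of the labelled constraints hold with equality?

Extreme points and P = 6x_1 + 9x_2:
  (5, 0) → P = 30
  (5/2, 5/2) → P = 75/2
  (5/9, 0) → P = 10/3

The minimum is at (5/9, 0). Substituting into each constraint, equality holds for C2 and C5; the remaining constraints have slack.

C2 and C5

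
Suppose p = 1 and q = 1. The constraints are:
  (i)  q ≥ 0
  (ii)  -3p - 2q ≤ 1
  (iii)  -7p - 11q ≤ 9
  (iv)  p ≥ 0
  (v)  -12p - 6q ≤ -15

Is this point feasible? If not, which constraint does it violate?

feasible

(i): 1 ≥ 0 ✓
(ii): -5 ≤ 1 ✓
(iii): -18 ≤ 9 ✓
(iv): 1 ≥ 0 ✓
(v): -18 ≤ -15 ✓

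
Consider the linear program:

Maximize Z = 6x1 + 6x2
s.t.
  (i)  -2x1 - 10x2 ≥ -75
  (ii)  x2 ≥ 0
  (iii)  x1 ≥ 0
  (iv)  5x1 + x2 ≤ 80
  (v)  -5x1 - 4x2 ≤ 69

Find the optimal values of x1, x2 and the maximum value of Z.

Vertices and Z = 6x1 + 6x2:
  (0, 15/2) → Z = 45
  (725/48, 215/48) → Z = 235/2
  (0, 0) → Z = 0
  (16, 0) → Z = 96

At the optimal vertex, -2x1 - 10x2 = -75 and 5x1 + x2 = 80.
Solving simultaneously gives x1 = 725/48, x2 = 215/48.

x1 = 725/48, x2 = 215/48, maximum Z = 235/2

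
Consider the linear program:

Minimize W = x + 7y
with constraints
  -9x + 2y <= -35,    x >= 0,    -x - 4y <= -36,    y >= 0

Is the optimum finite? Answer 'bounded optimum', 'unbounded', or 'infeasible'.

Extreme points and W = x + 7y:
  (106/19, 289/38) → W = 2235/38
  (36, 0) → W = 36
The feasible region has finitely many vertices and no improving ray; the minimum is 36 at (36, 0).

bounded optimum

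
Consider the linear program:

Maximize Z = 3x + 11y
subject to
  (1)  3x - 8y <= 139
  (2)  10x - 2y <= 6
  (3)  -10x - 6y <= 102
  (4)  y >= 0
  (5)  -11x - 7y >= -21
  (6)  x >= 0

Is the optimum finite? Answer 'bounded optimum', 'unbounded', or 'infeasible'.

Feasible corners and Z = 3x + 11y:
  (3/5, 0) → Z = 9/5
  (21/23, 36/23) → Z = 459/23
  (0, 0) → Z = 0
  (0, 3) → Z = 33
The feasible region has finitely many vertices and no improving ray; the maximum is 33 at (0, 3).

bounded optimum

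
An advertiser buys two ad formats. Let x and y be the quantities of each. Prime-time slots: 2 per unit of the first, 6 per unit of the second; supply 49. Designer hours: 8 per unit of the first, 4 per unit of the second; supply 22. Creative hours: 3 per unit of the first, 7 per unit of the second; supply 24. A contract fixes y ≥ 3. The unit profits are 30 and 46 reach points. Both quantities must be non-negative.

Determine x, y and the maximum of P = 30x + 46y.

Extreme points and P = 30x + 46y:
  (0, 24/7) → P = 1104/7
  (0, 3) → P = 138
  (1, 3) → P = 168

At the optimal vertex, 3x + 7y = 24 and y = 3.
Solving simultaneously gives x = 1, y = 3.

x = 1, y = 3, maximum P = 168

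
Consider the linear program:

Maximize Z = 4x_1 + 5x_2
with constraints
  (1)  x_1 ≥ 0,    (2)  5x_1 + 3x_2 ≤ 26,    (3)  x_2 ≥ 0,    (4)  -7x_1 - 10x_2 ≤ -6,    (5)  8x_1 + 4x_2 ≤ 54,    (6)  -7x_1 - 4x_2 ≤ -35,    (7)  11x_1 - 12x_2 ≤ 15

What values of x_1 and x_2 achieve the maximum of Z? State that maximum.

Corner points and Z = 4x_1 + 5x_2:
  (1, 7) → Z = 39
  (119/31, 211/93) → Z = 2483/93
  (15/4, 35/16) → Z = 415/16

x_1 = 1, x_2 = 7, maximum Z = 39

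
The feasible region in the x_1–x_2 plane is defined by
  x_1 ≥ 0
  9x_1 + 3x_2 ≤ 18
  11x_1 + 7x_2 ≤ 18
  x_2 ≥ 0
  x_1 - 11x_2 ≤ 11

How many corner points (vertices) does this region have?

Intersecting each pair of boundary lines and keeping only the points that satisfy every inequality leaves:
  (0, 18/7)
  (0, 0)
  (18/11, 0)

3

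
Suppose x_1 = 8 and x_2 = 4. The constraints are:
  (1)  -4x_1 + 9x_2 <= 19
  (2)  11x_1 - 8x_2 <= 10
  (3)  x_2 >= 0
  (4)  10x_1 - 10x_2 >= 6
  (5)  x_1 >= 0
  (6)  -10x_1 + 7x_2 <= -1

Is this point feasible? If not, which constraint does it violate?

Constraint (2): 11x_1 - 8x_2 = 56, which is not ≤ 10. All other constraints are satisfied.

not feasible — violates (2)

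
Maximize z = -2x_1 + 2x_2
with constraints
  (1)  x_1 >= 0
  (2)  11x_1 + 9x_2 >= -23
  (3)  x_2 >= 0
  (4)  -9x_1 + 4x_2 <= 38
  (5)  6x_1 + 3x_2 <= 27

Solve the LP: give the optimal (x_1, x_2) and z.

The optimum lies where x_1 = 0 and 6x_1 + 3x_2 = 27.
Solving simultaneously gives x_1 = 0, x_2 = 9.

x_1 = 0, x_2 = 9, maximum z = 18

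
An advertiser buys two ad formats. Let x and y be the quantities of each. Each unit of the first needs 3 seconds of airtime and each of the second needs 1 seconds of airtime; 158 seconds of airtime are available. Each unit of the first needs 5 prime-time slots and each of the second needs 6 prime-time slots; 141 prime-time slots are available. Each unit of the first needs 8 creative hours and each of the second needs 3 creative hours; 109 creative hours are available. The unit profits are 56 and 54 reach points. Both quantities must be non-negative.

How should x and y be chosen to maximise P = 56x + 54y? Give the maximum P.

x = 7, y = 53/3, maximum P = 1346

Corner points and P = 56x + 54y:
  (0, 0) → P = 0
  (0, 47/2) → P = 1269
  (109/8, 0) → P = 763
  (7, 53/3) → P = 1346

At the optimal vertex, 5x + 6y = 141 and 8x + 3y = 109.
Solving simultaneously gives x = 7, y = 53/3.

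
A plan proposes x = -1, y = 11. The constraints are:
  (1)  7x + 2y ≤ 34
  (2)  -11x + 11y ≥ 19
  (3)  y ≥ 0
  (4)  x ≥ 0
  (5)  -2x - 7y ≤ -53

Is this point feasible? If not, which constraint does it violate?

Constraint (4): x = -1, which is not ≥ 0. All other constraints are satisfied.

not feasible — violates (4)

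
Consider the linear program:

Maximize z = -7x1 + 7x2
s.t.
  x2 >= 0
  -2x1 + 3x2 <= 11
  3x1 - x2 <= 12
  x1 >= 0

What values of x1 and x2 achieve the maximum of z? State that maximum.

x1 = 0, x2 = 11/3, maximum z = 77/3

Vertices and z = -7x1 + 7x2:
  (4, 0) → z = -28
  (0, 0) → z = 0
  (47/7, 57/7) → z = 10
  (0, 11/3) → z = 77/3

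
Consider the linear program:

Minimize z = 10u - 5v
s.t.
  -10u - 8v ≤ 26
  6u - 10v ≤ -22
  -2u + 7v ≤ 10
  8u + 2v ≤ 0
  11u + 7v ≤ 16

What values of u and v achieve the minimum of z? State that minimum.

u = -131/43, v = 24/43, minimum z = -1430/43

Corner points and z = 10u - 5v:
  (-109/37, 16/37) → z = -1170/37
  (-131/43, 24/43) → z = -1430/43
  (-27/11, 8/11) → z = -310/11

The optimum lies where -10u - 8v = 26 and -2u + 7v = 10.
Solving simultaneously gives u = -131/43, v = 24/43.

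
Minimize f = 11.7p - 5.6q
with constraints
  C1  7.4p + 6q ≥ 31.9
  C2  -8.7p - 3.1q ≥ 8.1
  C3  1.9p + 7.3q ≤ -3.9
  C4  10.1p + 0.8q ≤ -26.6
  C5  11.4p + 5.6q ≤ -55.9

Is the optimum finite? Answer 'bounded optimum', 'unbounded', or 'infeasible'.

infeasible

The boundaries 7.4p + 6q = 31.9 and 11.4p + 5.6q = -55.9 meet at (-12851/674, 19433/674), but that point violates 1.9p + 7.3q ≤ -3.9. Every candidate vertex is excluded by some other constraint, so the feasible region is empty.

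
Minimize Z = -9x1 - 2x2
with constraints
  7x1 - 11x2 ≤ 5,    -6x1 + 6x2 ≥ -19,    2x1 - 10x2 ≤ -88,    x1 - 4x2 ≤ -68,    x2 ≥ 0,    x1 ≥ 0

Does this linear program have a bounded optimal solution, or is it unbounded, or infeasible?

From the feasible point (242/9, 427/18), moving in the direction (0, 1) keeps every constraint satisfied while Z decreases without bound.

unbounded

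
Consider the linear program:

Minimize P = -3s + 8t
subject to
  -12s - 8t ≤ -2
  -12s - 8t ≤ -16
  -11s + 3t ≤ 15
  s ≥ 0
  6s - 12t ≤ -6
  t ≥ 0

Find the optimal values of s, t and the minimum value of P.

Feasible corners and P = -3s + 8t:
  (0, 2) → P = 16
  (3/4, 7/8) → P = 19/4
  (0, 5) → P = 40
The feasible region is unbounded (it extends along (2, 1), (3, 11)), but P strictly increases along every unbounded feasible direction, so there is no improving ray and the minimum is attained at a vertex.

At the optimal vertex, -12s - 8t = -16 and 6s - 12t = -6.
Solving simultaneously gives s = 3/4, t = 7/8.

s = 3/4, t = 7/8, minimum P = 19/4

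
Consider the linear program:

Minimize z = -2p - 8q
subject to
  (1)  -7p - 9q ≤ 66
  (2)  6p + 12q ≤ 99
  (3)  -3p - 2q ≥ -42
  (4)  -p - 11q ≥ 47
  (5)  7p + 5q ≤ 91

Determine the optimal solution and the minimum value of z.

Corner points and z = -2p - 8q:
  (510/13, -492/13) → z = 2916/13
  (-303/68, -263/68) → z = 1355/34
  (28, -21) → z = 112
  (103/6, -35/6) → z = 37/3

p = 103/6, q = -35/6, minimum z = 37/3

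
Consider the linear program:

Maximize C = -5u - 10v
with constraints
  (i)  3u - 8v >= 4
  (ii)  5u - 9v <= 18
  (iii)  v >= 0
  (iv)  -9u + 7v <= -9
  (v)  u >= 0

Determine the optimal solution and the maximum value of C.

u = 4/3, v = 0, maximum C = -20/3

Extreme points and C = -5u - 10v:
  (108/13, 34/13) → C = -880/13
  (4/3, 0) → C = -20/3
  (18/5, 0) → C = -18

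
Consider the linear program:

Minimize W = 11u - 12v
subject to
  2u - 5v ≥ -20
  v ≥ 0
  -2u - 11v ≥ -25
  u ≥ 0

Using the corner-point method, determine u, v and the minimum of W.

u = 0, v = 25/11, minimum W = -300/11

Feasible corners and W = 11u - 12v:
  (25/2, 0) → W = 275/2
  (0, 0) → W = 0
  (0, 25/11) → W = -300/11

The binding constraints are -2u - 11v = -25 and u = 0.
Solving simultaneously gives u = 0, v = 25/11.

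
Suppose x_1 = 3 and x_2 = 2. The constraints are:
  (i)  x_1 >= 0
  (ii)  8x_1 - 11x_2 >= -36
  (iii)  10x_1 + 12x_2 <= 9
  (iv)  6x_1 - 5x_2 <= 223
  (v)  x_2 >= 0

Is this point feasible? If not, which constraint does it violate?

Constraint (iii): 10x_1 + 12x_2 = 54, which is not ≤ 9. All other constraints are satisfied.

not feasible — violates (iii)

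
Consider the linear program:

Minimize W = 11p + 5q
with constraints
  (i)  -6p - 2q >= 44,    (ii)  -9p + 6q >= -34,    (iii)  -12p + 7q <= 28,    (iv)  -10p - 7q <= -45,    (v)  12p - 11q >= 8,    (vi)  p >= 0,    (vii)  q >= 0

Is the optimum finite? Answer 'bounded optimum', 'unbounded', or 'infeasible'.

The boundaries -9p + 6q = -34 and -10p - 7q = -45 meet at (508/123, 65/123), but that point violates -6p - 2q ≥ 44. Every candidate vertex is excluded by some other constraint, so the feasible region is empty.

infeasible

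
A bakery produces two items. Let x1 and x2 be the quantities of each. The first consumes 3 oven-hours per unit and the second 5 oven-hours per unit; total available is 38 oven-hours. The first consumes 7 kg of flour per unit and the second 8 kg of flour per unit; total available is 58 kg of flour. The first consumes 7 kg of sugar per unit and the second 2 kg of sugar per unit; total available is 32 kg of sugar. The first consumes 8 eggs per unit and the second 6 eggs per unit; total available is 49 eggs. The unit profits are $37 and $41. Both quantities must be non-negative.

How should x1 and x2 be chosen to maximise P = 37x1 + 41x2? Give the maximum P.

Extreme points and P = 37x1 + 41x2:
  (0, 0) → P = 0
  (0, 29/4) → P = 1189/4
  (32/7, 0) → P = 1184/7
  (2, 11/2) → P = 599/2
  (47/13, 87/26) → P = 7045/26

x1 = 2, x2 = 11/2, maximum P = 599/2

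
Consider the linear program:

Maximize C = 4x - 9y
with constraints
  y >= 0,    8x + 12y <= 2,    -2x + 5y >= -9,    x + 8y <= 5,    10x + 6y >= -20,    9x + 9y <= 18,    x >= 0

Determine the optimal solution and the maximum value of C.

Feasible corners and C = 4x - 9y:
  (1/4, 0) → C = 1
  (0, 0) → C = 0
  (0, 1/6) → C = -3/2

The optimum lies where y = 0 and 8x + 12y = 2.
Solving simultaneously gives x = 1/4, y = 0.

x = 1/4, y = 0, maximum C = 1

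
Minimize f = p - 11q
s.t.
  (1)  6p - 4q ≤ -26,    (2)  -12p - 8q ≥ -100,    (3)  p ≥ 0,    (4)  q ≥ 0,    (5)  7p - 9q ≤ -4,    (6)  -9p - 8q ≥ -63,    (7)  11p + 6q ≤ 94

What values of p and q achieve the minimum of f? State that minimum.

p = 0, q = 63/8, minimum f = -693/8

Extreme points and f = p - 11q:
  (0, 13/2) → f = -143/2
  (11/21, 51/7) → f = -1672/21
  (0, 63/8) → f = -693/8

At the optimal vertex, p = 0 and -9p - 8q = -63.
Solving simultaneously gives p = 0, q = 63/8.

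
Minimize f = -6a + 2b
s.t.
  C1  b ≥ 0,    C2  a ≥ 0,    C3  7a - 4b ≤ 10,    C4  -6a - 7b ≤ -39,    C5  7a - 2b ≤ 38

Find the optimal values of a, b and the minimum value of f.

Extreme points and f = -6a + 2b:
  (0, 39/7) → f = 78/7
  (226/73, 213/73) → f = -930/73
  (66/7, 14) → f = -200/7
The feasible region is unbounded (it extends along (0, 1), (2, 7)), but f strictly increases along every unbounded feasible direction, so there is no improving ray and the minimum is attained at a vertex.

The optimum lies where 7a - 4b = 10 and 7a - 2b = 38.
Solving simultaneously gives a = 66/7, b = 14.

a = 66/7, b = 14, minimum f = -200/7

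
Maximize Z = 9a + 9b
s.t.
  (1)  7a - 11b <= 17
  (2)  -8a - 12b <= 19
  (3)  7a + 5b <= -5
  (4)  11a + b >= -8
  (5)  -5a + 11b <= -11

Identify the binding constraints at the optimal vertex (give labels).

Corner points and Z = 9a + 9b:
  (-5/172, -269/172) → Z = -1233/86
  (15/56, -11/8) → Z = -279/28
  (-77/148, -183/148) → Z = -585/37
  (0, -1) → Z = -9

The maximum is at (0, -1). Substituting into each constraint, equality holds for (3) and (5); the remaining constraints have slack.

(3) and (5)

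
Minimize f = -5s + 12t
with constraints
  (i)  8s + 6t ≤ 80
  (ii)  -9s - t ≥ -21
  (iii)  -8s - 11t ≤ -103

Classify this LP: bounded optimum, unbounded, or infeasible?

bounded optimum

Vertices and f = -5s + 12t:
  (1, 12) → f = 139
  (128/91, 759/91) → f = 8468/91
The feasible region has finitely many vertices and no improving ray; the minimum is 8468/91 at (128/91, 759/91).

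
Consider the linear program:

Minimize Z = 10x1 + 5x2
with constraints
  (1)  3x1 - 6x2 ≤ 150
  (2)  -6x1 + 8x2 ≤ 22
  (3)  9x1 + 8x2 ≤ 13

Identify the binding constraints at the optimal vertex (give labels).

(1) and (2)

Extreme points and Z = 10x1 + 5x2:
  (-111, -161/2) → Z = -3025/2
  (213/13, -437/26) → Z = 2075/26
  (-3/5, 23/10) → Z = 11/2

The minimum is at (-111, -161/2). Substituting into each constraint, equality holds for (1) and (2); the remaining constraints have slack.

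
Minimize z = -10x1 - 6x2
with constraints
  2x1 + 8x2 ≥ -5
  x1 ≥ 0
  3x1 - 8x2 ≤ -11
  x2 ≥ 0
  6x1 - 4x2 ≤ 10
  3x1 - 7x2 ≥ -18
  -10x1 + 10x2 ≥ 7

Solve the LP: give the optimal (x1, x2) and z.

Vertices and z = -10x1 - 6x2:
  (0, 11/8) → z = -33/4
  (0, 18/7) → z = -108/7
  (27/25, 89/50) → z = -537/25
  (131/40, 159/40) → z = -283/5

x1 = 131/40, x2 = 159/40, minimum z = -283/5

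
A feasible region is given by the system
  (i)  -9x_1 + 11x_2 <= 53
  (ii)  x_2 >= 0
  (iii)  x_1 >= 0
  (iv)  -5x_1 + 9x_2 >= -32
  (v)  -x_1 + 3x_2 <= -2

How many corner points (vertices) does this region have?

Intersecting each pair of boundary lines and keeping only the points that satisfy every inequality leaves:
  (32/5, 0)
  (2, 0)
  (13, 11/3)

3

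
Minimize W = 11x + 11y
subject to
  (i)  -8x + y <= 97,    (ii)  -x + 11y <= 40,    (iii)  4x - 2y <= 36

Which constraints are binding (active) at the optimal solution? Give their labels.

(i) and (iii)

Feasible corners and W = 11x + 11y:
  (-1027/87, 223/87) → W = -2948/29
  (-115/6, -169/3) → W = -1661/2
  (34/3, 14/3) → W = 176

The minimum is at (-115/6, -169/3). Substituting into each constraint, equality holds for (i) and (iii); the remaining constraints have slack.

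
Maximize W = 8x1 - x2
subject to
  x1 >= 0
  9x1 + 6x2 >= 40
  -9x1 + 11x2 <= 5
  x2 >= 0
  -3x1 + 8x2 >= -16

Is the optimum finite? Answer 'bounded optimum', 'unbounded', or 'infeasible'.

From the feasible point (410/153, 45/17), moving in the direction (11, 9) keeps every constraint satisfied while W increases without bound.

unbounded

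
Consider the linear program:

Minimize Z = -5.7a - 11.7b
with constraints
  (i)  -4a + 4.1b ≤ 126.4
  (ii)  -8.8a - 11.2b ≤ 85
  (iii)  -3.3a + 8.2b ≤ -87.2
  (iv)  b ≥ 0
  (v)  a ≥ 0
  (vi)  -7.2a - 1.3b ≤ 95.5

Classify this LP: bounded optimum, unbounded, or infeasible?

unbounded

From the feasible point (872/33, 0), moving in the direction (8.2, 3.3) keeps every constraint satisfied while Z decreases without bound.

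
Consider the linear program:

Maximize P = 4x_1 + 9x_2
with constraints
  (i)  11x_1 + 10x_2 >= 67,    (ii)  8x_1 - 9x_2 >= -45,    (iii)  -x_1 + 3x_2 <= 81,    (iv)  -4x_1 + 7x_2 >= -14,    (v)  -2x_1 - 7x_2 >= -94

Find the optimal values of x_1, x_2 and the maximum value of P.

Corner points and P = 4x_1 + 9x_2:
  (153/179, 1031/179) → P = 9891/179
  (203/39, 38/39) → P = 1154/39
  (531/74, 421/37) → P = 4851/37
  (18, 58/7) → P = 1026/7

The binding constraints are -4x_1 + 7x_2 = -14 and -2x_1 - 7x_2 = -94.
Solving simultaneously gives x_1 = 18, x_2 = 58/7.

x_1 = 18, x_2 = 58/7, maximum P = 1026/7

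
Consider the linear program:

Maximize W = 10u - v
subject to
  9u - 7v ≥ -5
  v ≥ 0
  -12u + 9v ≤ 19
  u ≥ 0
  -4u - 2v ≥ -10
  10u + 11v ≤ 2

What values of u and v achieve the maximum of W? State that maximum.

Feasible corners and W = 10u - v:
  (0, 0) → W = 0
  (1/5, 0) → W = 2
  (0, 2/11) → W = -2/11

u = 1/5, v = 0, maximum W = 2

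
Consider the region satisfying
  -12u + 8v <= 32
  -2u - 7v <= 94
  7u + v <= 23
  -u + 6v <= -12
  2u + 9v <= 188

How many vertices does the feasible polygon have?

4

Intersecting each pair of boundary lines and keeping only the points that satisfy every inequality leaves:
  (-244/25, -266/25)
  (-9/2, -11/4)
  (255/47, -704/47)
  (150/43, -61/43)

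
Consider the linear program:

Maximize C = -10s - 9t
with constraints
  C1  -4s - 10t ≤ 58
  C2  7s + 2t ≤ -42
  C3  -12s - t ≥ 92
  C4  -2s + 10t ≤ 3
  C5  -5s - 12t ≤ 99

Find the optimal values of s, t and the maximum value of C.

s = -61/6, t = -26/15, maximum C = 1759/15

The binding constraints are -4s - 10t = 58 and -2s + 10t = 3.
Solving simultaneously gives s = -61/6, t = -26/15.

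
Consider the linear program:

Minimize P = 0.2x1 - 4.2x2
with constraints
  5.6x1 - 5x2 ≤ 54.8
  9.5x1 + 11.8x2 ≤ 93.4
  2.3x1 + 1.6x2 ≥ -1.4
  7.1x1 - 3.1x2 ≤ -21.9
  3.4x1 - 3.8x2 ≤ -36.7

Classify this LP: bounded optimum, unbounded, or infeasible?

Corner points and P = 0.2x1 - 4.2x2:
  (-2766/199, 3802/199) → P = -82608/995
  (-3907/3811, 66621/7622) → P = -281371/7622
  (-3202/709, 7965/1418) → P = -173669/7090
The feasible region has finitely many vertices and no improving ray; the minimum is -82608/995 at (-2766/199, 3802/199).

bounded optimum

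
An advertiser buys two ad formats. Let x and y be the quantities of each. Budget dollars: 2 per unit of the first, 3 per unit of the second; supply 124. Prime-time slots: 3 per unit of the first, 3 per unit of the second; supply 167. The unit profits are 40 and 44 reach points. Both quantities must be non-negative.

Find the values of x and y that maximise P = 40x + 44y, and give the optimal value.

Extreme points and P = 40x + 44y:
  (0, 0) → P = 0
  (0, 124/3) → P = 5456/3
  (167/3, 0) → P = 6680/3
  (43, 38/3) → P = 6832/3

x = 43, y = 38/3, maximum P = 6832/3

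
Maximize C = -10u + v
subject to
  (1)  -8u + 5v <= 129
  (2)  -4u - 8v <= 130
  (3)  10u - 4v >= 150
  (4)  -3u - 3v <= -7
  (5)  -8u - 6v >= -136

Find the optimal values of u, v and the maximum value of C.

Extreme points and C = -10u + v:
  (223/6, -209/6) → C = -813/2
  (467/10, -198/5) → C = -2533/5
  (239/21, -190/21) → C = -860/7
  (361/23, 40/23) → C = -3570/23

The binding constraints are 10u - 4v = 150 and -3u - 3v = -7.
Solving simultaneously gives u = 239/21, v = -190/21.

u = 239/21, v = -190/21, maximum C = -860/7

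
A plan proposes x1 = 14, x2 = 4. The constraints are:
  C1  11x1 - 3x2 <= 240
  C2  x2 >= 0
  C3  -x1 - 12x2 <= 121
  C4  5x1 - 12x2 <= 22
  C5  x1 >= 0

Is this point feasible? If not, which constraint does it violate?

C1: 142 ≤ 240 ✓
C2: 4 ≥ 0 ✓
C3: -62 ≤ 121 ✓
C4: 22 ≤ 22 ✓
C5: 14 ≥ 0 ✓

feasible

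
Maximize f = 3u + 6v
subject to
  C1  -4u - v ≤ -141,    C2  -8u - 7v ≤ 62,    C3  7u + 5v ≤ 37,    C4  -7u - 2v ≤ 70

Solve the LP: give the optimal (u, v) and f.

Feasible corners and f = 3u + 6v:
  (1049/20, -344/5) → f = -5109/20
  (668/13, -839/13) → f = -3030/13
  (569/9, -730/9) → f = -297

At the optimal vertex, -4u - v = -141 and 7u + 5v = 37.
Solving simultaneously gives u = 668/13, v = -839/13.

u = 668/13, v = -839/13, maximum f = -3030/13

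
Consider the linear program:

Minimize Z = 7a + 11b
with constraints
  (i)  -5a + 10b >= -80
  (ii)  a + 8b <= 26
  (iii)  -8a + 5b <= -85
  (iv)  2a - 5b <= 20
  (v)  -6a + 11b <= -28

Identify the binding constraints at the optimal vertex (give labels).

(iii) and (iv)

Feasible corners and Z = 7a + 11b:
  (270/23, 41/23) → Z = 2341/23
  (290/21, 32/21) → Z = 794/7
  (65/6, 1/3) → Z = 159/2

The minimum is at (65/6, 1/3). Substituting into each constraint, equality holds for (iii) and (iv); the remaining constraints have slack.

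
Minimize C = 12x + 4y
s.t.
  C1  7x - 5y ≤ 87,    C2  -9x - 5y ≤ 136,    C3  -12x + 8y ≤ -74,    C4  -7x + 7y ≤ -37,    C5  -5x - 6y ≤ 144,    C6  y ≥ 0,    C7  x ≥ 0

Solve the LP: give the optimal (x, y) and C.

Feasible corners and C = 12x + 4y:
  (212/7, 25) → C = 3244/7
  (87/7, 0) → C = 1044/7
  (111/14, 37/14) → C = 740/7
  (37/6, 0) → C = 74

The binding constraints are -12x + 8y = -74 and y = 0.
Solving simultaneously gives x = 37/6, y = 0.

x = 37/6, y = 0, minimum C = 74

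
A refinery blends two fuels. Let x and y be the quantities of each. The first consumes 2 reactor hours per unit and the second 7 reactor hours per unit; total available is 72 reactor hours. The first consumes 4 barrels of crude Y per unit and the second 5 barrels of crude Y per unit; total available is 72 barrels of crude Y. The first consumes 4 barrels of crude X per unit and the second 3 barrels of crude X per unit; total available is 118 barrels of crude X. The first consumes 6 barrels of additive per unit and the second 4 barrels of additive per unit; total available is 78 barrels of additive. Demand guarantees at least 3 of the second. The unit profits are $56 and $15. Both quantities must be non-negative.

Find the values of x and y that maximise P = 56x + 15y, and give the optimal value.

The optimum lies where 6x + 4y = 78 and y = 3.
Solving simultaneously gives x = 11, y = 3.

x = 11, y = 3, maximum P = 661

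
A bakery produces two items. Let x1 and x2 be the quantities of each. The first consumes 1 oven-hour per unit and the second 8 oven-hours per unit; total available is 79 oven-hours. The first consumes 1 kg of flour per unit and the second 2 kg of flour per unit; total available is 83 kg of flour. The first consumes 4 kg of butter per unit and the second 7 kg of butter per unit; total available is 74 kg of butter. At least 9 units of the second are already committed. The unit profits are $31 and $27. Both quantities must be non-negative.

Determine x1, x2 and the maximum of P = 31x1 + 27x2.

x1 = 11/4, x2 = 9, maximum P = 1313/4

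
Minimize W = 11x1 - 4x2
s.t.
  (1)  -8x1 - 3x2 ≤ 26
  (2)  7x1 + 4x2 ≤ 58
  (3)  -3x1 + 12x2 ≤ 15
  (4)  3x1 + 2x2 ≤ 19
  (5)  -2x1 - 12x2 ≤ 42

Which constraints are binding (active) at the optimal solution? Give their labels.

(1) and (3)

Extreme points and W = 11x1 - 4x2:
  (-17/5, 2/5) → W = -39
  (-31/15, -142/45) → W = -91/9
  (33/7, 17/7) → W = 295/7
  (39/4, -41/8) → W = 511/4

The minimum is at (-17/5, 2/5). Substituting into each constraint, equality holds for (1) and (3); the remaining constraints have slack.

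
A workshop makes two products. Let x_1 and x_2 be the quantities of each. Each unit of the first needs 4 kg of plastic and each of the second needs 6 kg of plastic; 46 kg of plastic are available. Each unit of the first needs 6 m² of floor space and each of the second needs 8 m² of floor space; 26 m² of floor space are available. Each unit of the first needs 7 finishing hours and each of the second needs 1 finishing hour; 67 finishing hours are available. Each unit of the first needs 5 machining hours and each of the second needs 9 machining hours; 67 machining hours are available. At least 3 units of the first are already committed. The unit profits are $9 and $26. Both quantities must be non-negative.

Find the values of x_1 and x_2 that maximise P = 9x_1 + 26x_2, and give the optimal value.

Feasible corners and P = 9x_1 + 26x_2:
  (13/3, 0) → P = 39
  (3, 0) → P = 27
  (3, 1) → P = 53

The binding constraints are 6x_1 + 8x_2 = 26 and x_1 = 3.
Solving simultaneously gives x_1 = 3, x_2 = 1.

x_1 = 3, x_2 = 1, maximum P = 53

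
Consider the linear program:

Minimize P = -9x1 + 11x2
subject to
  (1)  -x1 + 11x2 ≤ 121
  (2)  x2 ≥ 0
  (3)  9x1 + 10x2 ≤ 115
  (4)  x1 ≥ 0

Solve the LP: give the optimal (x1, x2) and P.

x1 = 115/9, x2 = 0, minimum P = -115

At the optimal vertex, x2 = 0 and 9x1 + 10x2 = 115.
Solving simultaneously gives x1 = 115/9, x2 = 0.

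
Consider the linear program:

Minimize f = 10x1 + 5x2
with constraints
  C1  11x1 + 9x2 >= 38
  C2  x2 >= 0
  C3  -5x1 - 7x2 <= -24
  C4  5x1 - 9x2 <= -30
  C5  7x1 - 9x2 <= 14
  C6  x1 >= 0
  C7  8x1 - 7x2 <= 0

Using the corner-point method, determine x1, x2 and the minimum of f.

x1 = 0, x2 = 38/9, minimum f = 190/9

Feasible corners and f = 10x1 + 5x2:
  (1/2, 65/18) → f = 415/18
  (0, 38/9) → f = 190/9
  (210/37, 240/37) → f = 3300/37
The feasible region is unbounded (it extends along (0, 1), (7, 8)), but f strictly increases along every unbounded feasible direction, so there is no improving ray and the minimum is attained at a vertex.

At the optimal vertex, 11x1 + 9x2 = 38 and x1 = 0.
Solving simultaneously gives x1 = 0, x2 = 38/9.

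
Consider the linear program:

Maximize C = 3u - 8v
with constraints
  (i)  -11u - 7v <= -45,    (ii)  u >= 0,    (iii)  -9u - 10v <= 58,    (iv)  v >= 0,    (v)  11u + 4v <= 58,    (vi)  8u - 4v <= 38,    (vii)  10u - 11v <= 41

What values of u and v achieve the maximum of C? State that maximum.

u = 41/10, v = 0, maximum C = 123/10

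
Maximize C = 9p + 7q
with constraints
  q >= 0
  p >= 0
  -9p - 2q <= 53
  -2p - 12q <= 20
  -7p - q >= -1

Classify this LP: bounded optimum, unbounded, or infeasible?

bounded optimum

Feasible corners and C = 9p + 7q:
  (0, 0) → C = 0
  (1/7, 0) → C = 9/7
  (0, 1) → C = 7
The feasible region has finitely many vertices and no improving ray; the maximum is 7 at (0, 1).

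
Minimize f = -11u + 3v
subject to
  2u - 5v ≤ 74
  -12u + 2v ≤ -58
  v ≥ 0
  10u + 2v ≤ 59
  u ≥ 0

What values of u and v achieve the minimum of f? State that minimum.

Extreme points and f = -11u + 3v:
  (29/6, 0) → f = -319/6
  (117/22, 32/11) → f = -1095/22
  (59/10, 0) → f = -649/10

The optimum lies where v = 0 and 10u + 2v = 59.
Solving simultaneously gives u = 59/10, v = 0.

u = 59/10, v = 0, minimum f = -649/10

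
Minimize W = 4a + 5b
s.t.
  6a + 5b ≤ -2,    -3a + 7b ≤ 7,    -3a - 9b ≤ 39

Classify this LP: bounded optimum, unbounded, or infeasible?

bounded optimum

Feasible corners and W = 4a + 5b:
  (-49/57, 12/19) → W = -16/57
  (59/13, -76/13) → W = -144/13
  (-7, -2) → W = -38
The feasible region has finitely many vertices and no improving ray; the minimum is -38 at (-7, -2).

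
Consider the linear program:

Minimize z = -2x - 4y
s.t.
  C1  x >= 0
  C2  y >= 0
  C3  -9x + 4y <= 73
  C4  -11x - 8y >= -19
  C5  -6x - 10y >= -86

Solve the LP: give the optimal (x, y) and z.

x = 0, y = 19/8, minimum z = -19/2

Extreme points and z = -2x - 4y:
  (0, 0) → z = 0
  (0, 19/8) → z = -19/2
  (19/11, 0) → z = -38/11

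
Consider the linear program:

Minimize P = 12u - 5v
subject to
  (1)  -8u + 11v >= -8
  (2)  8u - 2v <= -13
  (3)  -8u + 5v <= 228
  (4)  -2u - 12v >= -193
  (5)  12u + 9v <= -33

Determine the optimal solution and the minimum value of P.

u = -637/12, v = -118/3, minimum P = -1321/3

Vertices and P = 12u - 5v:
  (-53/24, -7/3) → P = -89/6
  (-637/12, -118/3) → P = -1321/3
  (-61/32, -9/8) → P = -69/4
  (-739/44, 206/11) → P = -3247/11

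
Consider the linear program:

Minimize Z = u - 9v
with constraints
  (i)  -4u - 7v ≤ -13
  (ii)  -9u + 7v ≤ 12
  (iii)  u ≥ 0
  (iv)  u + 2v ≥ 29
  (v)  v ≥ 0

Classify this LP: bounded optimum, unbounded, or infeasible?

unbounded

From the feasible point (179/25, 273/25), moving in the direction (7, 9) keeps every constraint satisfied while Z decreases without bound.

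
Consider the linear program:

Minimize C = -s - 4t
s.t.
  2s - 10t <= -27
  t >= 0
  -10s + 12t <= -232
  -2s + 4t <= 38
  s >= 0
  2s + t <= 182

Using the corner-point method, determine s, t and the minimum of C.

s = 1208/17, t = 678/17, minimum C = -3920/17

Feasible corners and C = -s - 4t:
  (661/19, 367/38) → C = -1395/19
  (163/2, 19) → C = -315/2
  (1208/17, 678/17) → C = -3920/17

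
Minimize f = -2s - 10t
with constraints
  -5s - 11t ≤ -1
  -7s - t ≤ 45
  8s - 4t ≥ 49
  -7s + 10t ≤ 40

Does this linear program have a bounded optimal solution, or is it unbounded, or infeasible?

From the feasible point (181/36, -79/36), moving in the direction (10, 7) keeps every constraint satisfied while f decreases without bound.

unbounded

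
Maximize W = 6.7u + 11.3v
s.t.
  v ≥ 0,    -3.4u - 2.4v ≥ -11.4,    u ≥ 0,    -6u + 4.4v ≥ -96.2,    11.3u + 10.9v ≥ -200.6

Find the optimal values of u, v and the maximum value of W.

Corner points and W = 6.7u + 11.3v:
  (57/17, 0) → W = 3819/170
  (0, 0) → W = 0
  (0, 19/4) → W = 2147/40

The optimum lies where -3.4u - 2.4v = -11.4 and u = 0.
Solving simultaneously gives u = 0, v = 19/4.

u = 0, v = 4.75, maximum W = 53.675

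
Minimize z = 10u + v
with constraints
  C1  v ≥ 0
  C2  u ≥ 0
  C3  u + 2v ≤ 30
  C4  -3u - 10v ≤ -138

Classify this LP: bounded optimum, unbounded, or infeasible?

Feasible corners and z = 10u + v:
  (0, 15) → z = 15
  (0, 69/5) → z = 69/5
  (6, 12) → z = 72
The feasible region has finitely many vertices and no improving ray; the minimum is 69/5 at (0, 69/5).

bounded optimum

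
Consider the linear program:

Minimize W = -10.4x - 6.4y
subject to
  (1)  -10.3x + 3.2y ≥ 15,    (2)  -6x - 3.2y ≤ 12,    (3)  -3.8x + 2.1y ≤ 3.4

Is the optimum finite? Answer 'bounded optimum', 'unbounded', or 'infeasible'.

infeasible

The boundaries -10.3x + 3.2y = 15 and -6x - 3.2y = 12 meet at (-270/163, -105/163), but that point violates -3.8x + 2.1y ≤ 3.4. Every candidate vertex is excluded by some other constraint, so the feasible region is empty.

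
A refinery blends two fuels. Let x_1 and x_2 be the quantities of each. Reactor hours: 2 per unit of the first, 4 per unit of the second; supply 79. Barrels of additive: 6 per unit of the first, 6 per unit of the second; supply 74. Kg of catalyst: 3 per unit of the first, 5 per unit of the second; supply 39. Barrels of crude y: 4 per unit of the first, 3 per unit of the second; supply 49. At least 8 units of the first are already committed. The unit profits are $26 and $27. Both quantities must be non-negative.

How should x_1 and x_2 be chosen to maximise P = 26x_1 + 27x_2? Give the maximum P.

Corner points and P = 26x_1 + 27x_2:
  (49/4, 0) → P = 637/2
  (8, 0) → P = 208
  (34/3, 1) → P = 965/3
  (12, 1/3) → P = 321
  (8, 3) → P = 289

At the optimal vertex, 6x_1 + 6x_2 = 74 and 3x_1 + 5x_2 = 39.
Solving simultaneously gives x_1 = 34/3, x_2 = 1.

x_1 = 34/3, x_2 = 1, maximum P = 965/3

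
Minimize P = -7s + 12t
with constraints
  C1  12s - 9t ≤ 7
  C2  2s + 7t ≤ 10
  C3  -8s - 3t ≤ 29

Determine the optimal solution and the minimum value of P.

The optimum lies where 12s - 9t = 7 and -8s - 3t = 29.
Solving simultaneously gives s = -20/9, t = -101/27.

s = -20/9, t = -101/27, minimum P = -88/3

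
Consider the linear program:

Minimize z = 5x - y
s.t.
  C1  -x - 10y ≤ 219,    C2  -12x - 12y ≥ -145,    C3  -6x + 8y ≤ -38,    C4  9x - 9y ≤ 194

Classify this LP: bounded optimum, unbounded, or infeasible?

Vertices and z = 5x - y:
  (-343/17, -338/17) → z = -81
  (-31/99, -2165/99) → z = 670/33
  (202/21, 69/28) → z = 3833/84
  (1211/72, -341/72) → z = 533/6
The feasible region has finitely many vertices and no improving ray; the minimum is -81 at (-343/17, -338/17).

bounded optimum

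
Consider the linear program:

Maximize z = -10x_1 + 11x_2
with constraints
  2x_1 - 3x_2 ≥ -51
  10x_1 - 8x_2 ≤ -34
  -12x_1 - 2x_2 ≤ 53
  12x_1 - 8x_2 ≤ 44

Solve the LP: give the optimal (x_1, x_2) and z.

x_1 = -261/40, x_2 = 253/20, maximum z = 1022/5

Feasible corners and z = -10x_1 + 11x_2:
  (153/7, 221/7) → z = 901/7
  (-261/40, 253/20) → z = 1022/5
  (-123/29, -61/58) → z = 1789/58

At the optimal vertex, 2x_1 - 3x_2 = -51 and -12x_1 - 2x_2 = 53.
Solving simultaneously gives x_1 = -261/40, x_2 = 253/20.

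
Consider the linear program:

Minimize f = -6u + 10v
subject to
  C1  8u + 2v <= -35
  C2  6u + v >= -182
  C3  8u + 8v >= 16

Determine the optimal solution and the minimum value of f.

Corner points and f = -6u + 10v:
  (-329/4, 623/2) → f = 7217/2
  (-13/2, 17/2) → f = 124
  (-184/5, 194/5) → f = 3044/5

The optimum lies where 8u + 2v = -35 and 8u + 8v = 16.
Solving simultaneously gives u = -13/2, v = 17/2.

u = -13/2, v = 17/2, minimum f = 124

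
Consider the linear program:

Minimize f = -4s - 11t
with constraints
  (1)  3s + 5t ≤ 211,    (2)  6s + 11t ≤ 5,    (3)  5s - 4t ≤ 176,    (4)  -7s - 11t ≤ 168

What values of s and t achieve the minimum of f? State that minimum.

s = -173, t = 1043/11, minimum f = -351

Corner points and f = -4s - 11t:
  (1956/79, -1031/79) → f = 3517/79
  (-173, 1043/11) → f = -351
  (1264/83, -2072/83) → f = 17736/83

The optimum lies where 6s + 11t = 5 and -7s - 11t = 168.
Solving simultaneously gives s = -173, t = 1043/11.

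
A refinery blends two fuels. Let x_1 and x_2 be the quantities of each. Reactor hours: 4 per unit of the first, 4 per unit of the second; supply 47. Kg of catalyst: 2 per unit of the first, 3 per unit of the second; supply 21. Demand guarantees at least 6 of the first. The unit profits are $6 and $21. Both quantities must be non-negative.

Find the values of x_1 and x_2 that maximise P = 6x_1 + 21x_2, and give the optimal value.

x_1 = 6, x_2 = 3, maximum P = 99

The binding constraints are 2x_1 + 3x_2 = 21 and x_1 = 6.
Solving simultaneously gives x_1 = 6, x_2 = 3.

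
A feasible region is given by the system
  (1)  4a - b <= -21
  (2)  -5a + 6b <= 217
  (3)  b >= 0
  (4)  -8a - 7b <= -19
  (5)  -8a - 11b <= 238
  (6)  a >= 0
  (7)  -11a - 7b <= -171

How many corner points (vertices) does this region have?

Pairwise boundary intersections that survive every other constraint:
  (91/19, 763/19)
  (8/13, 305/13)
  (0, 217/6)
  (0, 171/7)

4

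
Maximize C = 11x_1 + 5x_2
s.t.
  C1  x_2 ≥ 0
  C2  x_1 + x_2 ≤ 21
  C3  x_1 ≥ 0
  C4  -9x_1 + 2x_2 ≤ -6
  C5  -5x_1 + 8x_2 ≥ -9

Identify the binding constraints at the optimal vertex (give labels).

C2 and C5

Corner points and C = 11x_1 + 5x_2:
  (2/3, 0) → C = 22/3
  (9/5, 0) → C = 99/5
  (48/11, 183/11) → C = 1443/11
  (177/13, 96/13) → C = 2427/13

The maximum is at (177/13, 96/13). Substituting into each constraint, equality holds for C2 and C5; the remaining constraints have slack.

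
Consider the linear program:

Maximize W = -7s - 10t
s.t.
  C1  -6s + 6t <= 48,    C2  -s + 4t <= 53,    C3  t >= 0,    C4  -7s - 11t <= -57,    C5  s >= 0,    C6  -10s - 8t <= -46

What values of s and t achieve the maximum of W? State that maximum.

s = 25/27, t = 124/27, maximum W = -1415/27

Vertices and W = -7s - 10t:
  (7, 15) → W = -199
  (0, 8) → W = -80
  (57/7, 0) → W = -57
  (25/27, 124/27) → W = -1415/27
  (0, 23/4) → W = -115/2
The feasible region is unbounded (it extends along (1, 0), (4, 1)), but W strictly decreases along every unbounded feasible direction, so there is no improving ray and the maximum is attained at a vertex.

The optimum lies where -7s - 11t = -57 and -10s - 8t = -46.
Solving simultaneously gives s = 25/27, t = 124/27.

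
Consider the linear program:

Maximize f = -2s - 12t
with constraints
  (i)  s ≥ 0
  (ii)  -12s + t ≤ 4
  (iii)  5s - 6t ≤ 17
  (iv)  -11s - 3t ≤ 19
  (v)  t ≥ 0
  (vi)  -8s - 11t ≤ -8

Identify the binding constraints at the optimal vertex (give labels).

Vertices and f = -2s - 12t:
  (0, 4) → f = -48
  (0, 8/11) → f = -96/11
  (17/5, 0) → f = -34/5
  (1, 0) → f = -2
The feasible region is unbounded (it extends along (1, 12), (6, 5)), but f strictly decreases along every unbounded feasible direction, so there is no improving ray and the maximum is attained at a vertex.

The maximum is at (1, 0). Substituting into each constraint, equality holds for (v) and (vi); the remaining constraints have slack.

(v) and (vi)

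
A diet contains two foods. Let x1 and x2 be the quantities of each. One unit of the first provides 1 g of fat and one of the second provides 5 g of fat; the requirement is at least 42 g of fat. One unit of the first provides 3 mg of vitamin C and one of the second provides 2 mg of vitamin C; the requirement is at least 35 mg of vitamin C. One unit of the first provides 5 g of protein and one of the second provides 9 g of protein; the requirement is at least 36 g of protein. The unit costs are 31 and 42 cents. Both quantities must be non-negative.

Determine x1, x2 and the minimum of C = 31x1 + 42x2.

x1 = 7, x2 = 7, minimum C = 511

Feasible corners and C = 31x1 + 42x2:
  (0, 35/2) → C = 735
  (42, 0) → C = 1302
  (7, 7) → C = 511
The feasible region is unbounded (it extends along (0, 1), (1, 0)), but C strictly increases along every unbounded feasible direction, so there is no improving ray and the minimum is attained at a vertex.

The binding constraints are x1 + 5x2 = 42 and 3x1 + 2x2 = 35.
Solving simultaneously gives x1 = 7, x2 = 7.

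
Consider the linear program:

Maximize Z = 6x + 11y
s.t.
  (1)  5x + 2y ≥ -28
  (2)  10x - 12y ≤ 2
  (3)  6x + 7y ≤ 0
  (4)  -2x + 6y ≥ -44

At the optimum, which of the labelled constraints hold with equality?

Corner points and Z = 6x + 11y:
  (-83/20, -29/8) → Z = -2591/40
  (-196/23, 168/23) → Z = 672/23
  (7/71, -6/71) → Z = -24/71

The maximum is at (-196/23, 168/23). Substituting into each constraint, equality holds for (1) and (3); the remaining constraints have slack.

(1) and (3)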